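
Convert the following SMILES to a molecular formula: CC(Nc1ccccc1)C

C9H13N

Heavy atoms from the SMILES: 9 C, 1 N.
Implicit hydrogens by atom environment:
  5 × C (aromatic): 1 H each → 5
  2 × C: 3 H each → 6
  1 × C: 1 H
  1 × C (aromatic): no H
  1 × N: 1 H
  Total hydrogens = 13.
Molecular formula: C9H13N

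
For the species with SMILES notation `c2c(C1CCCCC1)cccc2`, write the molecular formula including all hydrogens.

Heavy atoms from the SMILES: 12 C.
Implicit hydrogens by atom environment:
  5 × C: 2 H each → 10
  5 × C (aromatic): 1 H each → 5
  1 × C: 1 H
  1 × C (aromatic): no H
  Total hydrogens = 16.
Molecular formula: C12H16

C12H16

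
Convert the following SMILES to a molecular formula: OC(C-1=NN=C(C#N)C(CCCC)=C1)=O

C10H11N3O2

Heavy atoms from the SMILES: 10 C, 3 N, 2 O.
Implicit hydrogens by atom environment:
  3 × C: 2 H each → 6
  3 × C (aromatic): no H
  2 × C: no H
  2 × N (aromatic): no H
  1 × C: 3 H
  1 × C (aromatic): 1 H
  1 × N: no H
  1 × O: 1 H
  1 × O: no H
  Total hydrogens = 11.
Molecular formula: C10H11N3O2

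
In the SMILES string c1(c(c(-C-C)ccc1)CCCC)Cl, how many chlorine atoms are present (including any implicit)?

1

The symbol for chlorine appears 1 time in the SMILES.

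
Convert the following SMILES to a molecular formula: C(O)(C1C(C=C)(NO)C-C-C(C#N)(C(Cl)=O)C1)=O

Heavy atoms from the SMILES: 11 C, 1 Cl, 2 N, 4 O.
Implicit hydrogens by atom environment:
  5 × C: no H
  4 × C: 2 H each → 8
  2 × C: 1 H each → 2
  2 × O: 1 H each → 2
  2 × O: no H
  1 × Cl: no H
  1 × N: 1 H
  1 × N: no H
  Total hydrogens = 13.
Molecular formula: C11H13ClN2O4

C11H13ClN2O4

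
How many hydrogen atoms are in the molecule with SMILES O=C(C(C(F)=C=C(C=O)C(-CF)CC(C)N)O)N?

16

Hydrogens are implicit in SMILES; fill each atom to its normal valence:
  4 × C: 1 H each → 4
  4 × C: no H
  2 × C: 2 H each → 4
  2 × F: no H
  2 × N: 2 H each → 4
  2 × O: no H
  1 × C: 3 H
  1 × O: 1 H
  Total hydrogens = 16.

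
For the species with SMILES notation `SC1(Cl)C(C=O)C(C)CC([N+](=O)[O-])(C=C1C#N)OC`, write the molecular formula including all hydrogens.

Heavy atoms from the SMILES: 11 C, 1 Cl, 2 N, 4 O, 1 S.
Implicit hydrogens by atom environment:
  4 × C: 1 H each → 4
  4 × C: no H
  3 × O: no H
  2 × C: 3 H each → 6
  1 × C: 2 H
  1 × Cl: no H
  1 × N: no H
  1 × N (charge +1): no H
  1 × O (charge -1): no H
  1 × S: 1 H
  Total hydrogens = 13.
Molecular formula: C11H13ClN2O4S

C11H13ClN2O4S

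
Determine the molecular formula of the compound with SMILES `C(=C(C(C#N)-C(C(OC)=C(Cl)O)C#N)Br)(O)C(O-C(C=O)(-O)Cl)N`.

C12H12BrCl2N3O6

Heavy atoms from the SMILES: 1 Br, 12 C, 2 Cl, 3 N, 6 O.
Implicit hydrogens by atom environment:
  7 × C: no H
  4 × C: 1 H each → 4
  3 × O: 1 H each → 3
  3 × O: no H
  2 × Cl: no H
  2 × N: no H
  1 × Br: no H
  1 × C: 3 H
  1 × N: 2 H
  Total hydrogens = 12.
Molecular formula: C12H12BrCl2N3O6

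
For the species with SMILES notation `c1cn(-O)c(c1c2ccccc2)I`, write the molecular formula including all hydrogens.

C10H8INO

Heavy atoms from the SMILES: 10 C, 1 I, 1 N, 1 O.
Implicit hydrogens by atom environment:
  7 × C (aromatic): 1 H each → 7
  3 × C (aromatic): no H
  1 × I: no H
  1 × N (aromatic): no H
  1 × O: 1 H
  Total hydrogens = 8.
Molecular formula: C10H8INO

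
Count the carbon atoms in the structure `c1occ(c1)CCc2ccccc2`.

12

The symbol for carbon appears 12 times in the SMILES. Lowercase c denotes aromatic carbon and counts toward C.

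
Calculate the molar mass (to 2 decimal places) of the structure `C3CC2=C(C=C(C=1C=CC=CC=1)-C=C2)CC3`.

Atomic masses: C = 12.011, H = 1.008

208.30

Molecular formula: C16H16.
M = 16×12.011 + 16×1.008 = 208.30 g/mol.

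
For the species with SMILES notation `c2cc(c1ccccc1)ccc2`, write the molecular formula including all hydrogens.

Heavy atoms from the SMILES: 12 C.
Implicit hydrogens by atom environment:
  10 × C (aromatic): 1 H each → 10
  2 × C (aromatic): no H
  Total hydrogens = 10.
Molecular formula: C12H10

C12H10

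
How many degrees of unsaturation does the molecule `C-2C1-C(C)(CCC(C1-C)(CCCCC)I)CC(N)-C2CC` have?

2

Molecular formula from the SMILES: C19H36IN.
DoU = (2C + 2 + N − H − X)/2 = (2·19 + 2 + 1 − 36 − 1)/2 = 4/2 = 2.
(Structurally: 2 ring(s) + 0 π bond(s) = 2.)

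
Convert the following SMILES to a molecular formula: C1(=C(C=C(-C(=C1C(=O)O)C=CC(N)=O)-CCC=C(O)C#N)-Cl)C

C16H15ClN2O4

Heavy atoms from the SMILES: 16 C, 1 Cl, 2 N, 4 O.
Implicit hydrogens by atom environment:
  5 × C (aromatic): no H
  4 × C: no H
  3 × C: 1 H each → 3
  2 × C: 2 H each → 4
  2 × O: 1 H each → 2
  2 × O: no H
  1 × C: 3 H
  1 × C (aromatic): 1 H
  1 × Cl: no H
  1 × N: 2 H
  1 × N: no H
  Total hydrogens = 15.
Molecular formula: C16H15ClN2O4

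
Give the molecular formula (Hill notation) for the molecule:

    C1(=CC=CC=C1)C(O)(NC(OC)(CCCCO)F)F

C13H19F2NO3

Heavy atoms from the SMILES: 13 C, 2 F, 1 N, 3 O.
Implicit hydrogens by atom environment:
  5 × C (aromatic): 1 H each → 5
  4 × C: 2 H each → 8
  2 × C: no H
  2 × F: no H
  2 × O: 1 H each → 2
  1 × C: 3 H
  1 × C (aromatic): no H
  1 × N: 1 H
  1 × O: no H
  Total hydrogens = 19.
Molecular formula: C13H19F2NO3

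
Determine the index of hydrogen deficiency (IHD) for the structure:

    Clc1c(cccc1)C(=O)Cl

5

Molecular formula from the SMILES: C7H4Cl2O.
DoU = (2C + 2 + N − H − X)/2 = (2·7 + 2 + 0 − 4 − 2)/2 = 10/2 = 5.
(Structurally: 1 ring(s) + 4 π bond(s) = 5.)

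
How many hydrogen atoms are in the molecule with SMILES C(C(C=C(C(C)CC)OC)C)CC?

Hydrogens are implicit in SMILES; fill each atom to its normal valence:
  5 × C: 3 H each → 15
  3 × C: 2 H each → 6
  3 × C: 1 H each → 3
  1 × C: no H
  1 × O: no H
  Total hydrogens = 24.

24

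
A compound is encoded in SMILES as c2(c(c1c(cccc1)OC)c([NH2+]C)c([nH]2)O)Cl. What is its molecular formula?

Heavy atoms from the SMILES: 12 C, 1 Cl, 2 N, 2 O.
Implicit hydrogens by atom environment:
  6 × C (aromatic): no H
  4 × C (aromatic): 1 H each → 4
  2 × C: 3 H each → 6
  1 × Cl: no H
  1 × N (charge +1): 2 H
  1 × N (aromatic): 1 H
  1 × O: 1 H
  1 × O: no H
  Total hydrogens = 14.
Net charge +1.
Molecular formula: C12H14ClN2O2+

C12H14ClN2O2+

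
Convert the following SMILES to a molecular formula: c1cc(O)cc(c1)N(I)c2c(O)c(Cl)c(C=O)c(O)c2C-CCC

Heavy atoms from the SMILES: 17 C, 1 Cl, 1 I, 1 N, 4 O.
Implicit hydrogens by atom environment:
  8 × C (aromatic): no H
  4 × C (aromatic): 1 H each → 4
  3 × C: 2 H each → 6
  3 × O: 1 H each → 3
  1 × C: 3 H
  1 × C: 1 H
  1 × Cl: no H
  1 × I: no H
  1 × N: no H
  1 × O: no H
  Total hydrogens = 17.
Molecular formula: C17H17ClINO4

C17H17ClINO4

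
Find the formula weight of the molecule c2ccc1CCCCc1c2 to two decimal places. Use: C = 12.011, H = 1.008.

Molecular formula: C10H12.
M = 10×12.011 + 12×1.008 = 132.21 g/mol.

132.21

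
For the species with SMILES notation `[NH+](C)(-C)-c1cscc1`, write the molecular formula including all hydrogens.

Heavy atoms from the SMILES: 6 C, 1 N, 1 S.
Implicit hydrogens by atom environment:
  3 × C (aromatic): 1 H each → 3
  2 × C: 3 H each → 6
  1 × C (aromatic): no H
  1 × N (charge +1): 1 H
  1 × S (aromatic): no H
  Total hydrogens = 10.
Net charge +1.
Molecular formula: C6H10NS+

C6H10NS+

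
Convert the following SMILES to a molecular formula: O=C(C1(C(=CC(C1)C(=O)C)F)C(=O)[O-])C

Heavy atoms from the SMILES: 10 C, 1 F, 4 O.
Implicit hydrogens by atom environment:
  5 × C: no H
  3 × O: no H
  2 × C: 3 H each → 6
  2 × C: 1 H each → 2
  1 × C: 2 H
  1 × F: no H
  1 × O (charge -1): no H
  Total hydrogens = 10.
Net charge -1.
Molecular formula: C10H10FO4-

C10H10FO4-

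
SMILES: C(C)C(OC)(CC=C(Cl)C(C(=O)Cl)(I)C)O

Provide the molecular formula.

C10H15Cl2IO3

Heavy atoms from the SMILES: 10 C, 2 Cl, 1 I, 3 O.
Implicit hydrogens by atom environment:
  4 × C: no H
  3 × C: 3 H each → 9
  2 × C: 2 H each → 4
  2 × Cl: no H
  2 × O: no H
  1 × C: 1 H
  1 × I: no H
  1 × O: 1 H
  Total hydrogens = 15.
Molecular formula: C10H15Cl2IO3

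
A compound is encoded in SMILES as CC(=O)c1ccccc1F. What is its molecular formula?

C8H7FO

Heavy atoms from the SMILES: 8 C, 1 F, 1 O.
Implicit hydrogens by atom environment:
  4 × C (aromatic): 1 H each → 4
  2 × C (aromatic): no H
  1 × C: 3 H
  1 × C: no H
  1 × F: no H
  1 × O: no H
  Total hydrogens = 7.
Molecular formula: C8H7FO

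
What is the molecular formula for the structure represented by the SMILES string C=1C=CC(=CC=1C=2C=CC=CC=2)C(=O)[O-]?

Heavy atoms from the SMILES: 13 C, 2 O.
Implicit hydrogens by atom environment:
  9 × C (aromatic): 1 H each → 9
  3 × C (aromatic): no H
  1 × C: no H
  1 × O: no H
  1 × O (charge -1): no H
  Total hydrogens = 9.
Net charge -1.
Molecular formula: C13H9O2-

C13H9O2-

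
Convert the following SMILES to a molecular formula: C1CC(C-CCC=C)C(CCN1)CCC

Heavy atoms from the SMILES: 14 C, 1 N.
Implicit hydrogens by atom environment:
  10 × C: 2 H each → 20
  3 × C: 1 H each → 3
  1 × C: 3 H
  1 × N: 1 H
  Total hydrogens = 27.
Molecular formula: C14H27N

C14H27N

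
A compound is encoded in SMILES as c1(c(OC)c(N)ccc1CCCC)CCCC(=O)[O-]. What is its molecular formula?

C15H22NO3-

Heavy atoms from the SMILES: 15 C, 1 N, 3 O.
Implicit hydrogens by atom environment:
  6 × C: 2 H each → 12
  4 × C (aromatic): no H
  2 × C: 3 H each → 6
  2 × C (aromatic): 1 H each → 2
  2 × O: no H
  1 × C: no H
  1 × N: 2 H
  1 × O (charge -1): no H
  Total hydrogens = 22.
Net charge -1.
Molecular formula: C15H22NO3-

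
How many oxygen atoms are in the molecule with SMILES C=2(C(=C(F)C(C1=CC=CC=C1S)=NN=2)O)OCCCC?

2

The symbol for oxygen appears 2 times in the SMILES.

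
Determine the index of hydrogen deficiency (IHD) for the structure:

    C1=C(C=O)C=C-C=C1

Molecular formula from the SMILES: C7H6O.
DoU = (2C + 2 + N − H − X)/2 = (2·7 + 2 + 0 − 6 − 0)/2 = 10/2 = 5.
(Structurally: 1 ring(s) + 4 π bond(s) = 5.)

5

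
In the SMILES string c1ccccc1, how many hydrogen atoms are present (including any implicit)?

Hydrogens are implicit in SMILES; fill each atom to its normal valence:
  6 × C (aromatic): 1 H each → 6
  Total hydrogens = 6.

6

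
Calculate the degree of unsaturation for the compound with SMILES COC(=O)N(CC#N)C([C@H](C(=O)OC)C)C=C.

5

Molecular formula from the SMILES: C11H16N2O4.
DoU = (2C + 2 + N − H − X)/2 = (2·11 + 2 + 2 − 16 − 0)/2 = 10/2 = 5.
(Structurally: 0 ring(s) + 5 π bond(s) = 5.)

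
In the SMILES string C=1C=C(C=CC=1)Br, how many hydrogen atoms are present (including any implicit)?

5

Hydrogens are implicit in SMILES; fill each atom to its normal valence:
  5 × C (aromatic): 1 H each → 5
  1 × Br: no H
  1 × C (aromatic): no H
  Total hydrogens = 5.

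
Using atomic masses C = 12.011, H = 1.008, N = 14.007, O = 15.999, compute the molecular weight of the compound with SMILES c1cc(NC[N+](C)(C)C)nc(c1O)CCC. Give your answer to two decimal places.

Molecular formula: C12H22N3O+.
M = 12×12.011 + 22×1.008 + 3×14.007 + 1×15.999 = 224.33 g/mol.

224.33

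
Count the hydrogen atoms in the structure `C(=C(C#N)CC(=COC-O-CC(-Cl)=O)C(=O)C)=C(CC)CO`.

Hydrogens are implicit in SMILES; fill each atom to its normal valence:
  7 × C: no H
  5 × C: 2 H each → 10
  4 × O: no H
  2 × C: 3 H each → 6
  1 × C: 1 H
  1 × Cl: no H
  1 × N: no H
  1 × O: 1 H
  Total hydrogens = 18.

18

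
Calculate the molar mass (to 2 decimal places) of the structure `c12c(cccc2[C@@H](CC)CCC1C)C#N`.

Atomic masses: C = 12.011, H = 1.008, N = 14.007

199.30

Molecular formula: C14H17N.
M = 14×12.011 + 17×1.008 + 1×14.007 = 199.30 g/mol.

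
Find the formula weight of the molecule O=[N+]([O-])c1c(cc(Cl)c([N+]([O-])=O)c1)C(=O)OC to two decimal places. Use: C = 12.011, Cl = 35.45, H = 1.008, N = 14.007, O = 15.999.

260.59

Molecular formula: C8H5ClN2O6.
M = 8×12.011 + 1×35.45 + 5×1.008 + 2×14.007 + 6×15.999 = 260.59 g/mol.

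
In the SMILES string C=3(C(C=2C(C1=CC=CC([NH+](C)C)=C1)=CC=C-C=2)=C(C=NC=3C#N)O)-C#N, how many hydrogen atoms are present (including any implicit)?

17

Hydrogens are implicit in SMILES; fill each atom to its normal valence:
  9 × C (aromatic): 1 H each → 9
  8 × C (aromatic): no H
  2 × C: 3 H each → 6
  2 × C: no H
  2 × N: no H
  1 × N (charge +1): 1 H
  1 × N (aromatic): no H
  1 × O: 1 H
  Total hydrogens = 17.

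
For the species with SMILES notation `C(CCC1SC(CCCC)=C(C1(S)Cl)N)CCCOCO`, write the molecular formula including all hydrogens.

C15H28ClNO2S2

Heavy atoms from the SMILES: 15 C, 1 Cl, 1 N, 2 O, 2 S.
Implicit hydrogens by atom environment:
  10 × C: 2 H each → 20
  3 × C: no H
  1 × C: 3 H
  1 × C: 1 H
  1 × Cl: no H
  1 × N: 2 H
  1 × O: 1 H
  1 × O: no H
  1 × S: 1 H
  1 × S: no H
  Total hydrogens = 28.
Molecular formula: C15H28ClNO2S2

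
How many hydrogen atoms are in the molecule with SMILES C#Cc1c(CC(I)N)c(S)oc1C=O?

Hydrogens are implicit in SMILES; fill each atom to its normal valence:
  4 × C (aromatic): no H
  3 × C: 1 H each → 3
  1 × C: 2 H
  1 × C: no H
  1 × I: no H
  1 × N: 2 H
  1 × O (aromatic): no H
  1 × O: no H
  1 × S: 1 H
  Total hydrogens = 8.

8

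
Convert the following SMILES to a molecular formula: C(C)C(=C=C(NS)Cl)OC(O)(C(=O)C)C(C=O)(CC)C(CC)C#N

C16H23ClN2O4S

Heavy atoms from the SMILES: 16 C, 1 Cl, 2 N, 4 O, 1 S.
Implicit hydrogens by atom environment:
  7 × C: no H
  4 × C: 3 H each → 12
  3 × C: 2 H each → 6
  3 × O: no H
  2 × C: 1 H each → 2
  1 × Cl: no H
  1 × N: 1 H
  1 × N: no H
  1 × O: 1 H
  1 × S: 1 H
  Total hydrogens = 23.
Molecular formula: C16H23ClN2O4S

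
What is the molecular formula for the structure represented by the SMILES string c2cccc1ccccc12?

C10H8

Heavy atoms from the SMILES: 10 C.
Implicit hydrogens by atom environment:
  8 × C (aromatic): 1 H each → 8
  2 × C (aromatic): no H
  Total hydrogens = 8.
Molecular formula: C10H8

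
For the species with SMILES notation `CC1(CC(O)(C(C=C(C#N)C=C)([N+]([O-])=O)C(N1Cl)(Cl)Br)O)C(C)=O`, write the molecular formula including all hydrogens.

Heavy atoms from the SMILES: 1 Br, 13 C, 2 Cl, 3 N, 5 O.
Implicit hydrogens by atom environment:
  7 × C: no H
  2 × C: 3 H each → 6
  2 × C: 2 H each → 4
  2 × C: 1 H each → 2
  2 × Cl: no H
  2 × N: no H
  2 × O: 1 H each → 2
  2 × O: no H
  1 × Br: no H
  1 × N (charge +1): no H
  1 × O (charge -1): no H
  Total hydrogens = 14.
Molecular formula: C13H14BrCl2N3O5

C13H14BrCl2N3O5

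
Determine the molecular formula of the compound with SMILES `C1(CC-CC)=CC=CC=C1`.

C10H14

Heavy atoms from the SMILES: 10 C.
Implicit hydrogens by atom environment:
  5 × C (aromatic): 1 H each → 5
  3 × C: 2 H each → 6
  1 × C: 3 H
  1 × C (aromatic): no H
  Total hydrogens = 14.
Molecular formula: C10H14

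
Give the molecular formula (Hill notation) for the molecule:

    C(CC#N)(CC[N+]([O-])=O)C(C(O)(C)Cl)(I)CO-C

C10H16ClIN2O4

Heavy atoms from the SMILES: 10 C, 1 Cl, 1 I, 2 N, 4 O.
Implicit hydrogens by atom environment:
  4 × C: 2 H each → 8
  3 × C: no H
  2 × C: 3 H each → 6
  2 × O: no H
  1 × C: 1 H
  1 × Cl: no H
  1 × I: no H
  1 × N: no H
  1 × N (charge +1): no H
  1 × O: 1 H
  1 × O (charge -1): no H
  Total hydrogens = 16.
Molecular formula: C10H16ClIN2O4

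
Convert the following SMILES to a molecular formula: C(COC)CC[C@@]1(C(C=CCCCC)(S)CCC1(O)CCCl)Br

Heavy atoms from the SMILES: 1 Br, 18 C, 1 Cl, 2 O, 1 S.
Implicit hydrogens by atom environment:
  11 × C: 2 H each → 22
  3 × C: no H
  2 × C: 3 H each → 6
  2 × C: 1 H each → 2
  1 × Br: no H
  1 × Cl: no H
  1 × O: 1 H
  1 × O: no H
  1 × S: 1 H
  Total hydrogens = 32.
Molecular formula: C18H32BrClO2S

C18H32BrClO2S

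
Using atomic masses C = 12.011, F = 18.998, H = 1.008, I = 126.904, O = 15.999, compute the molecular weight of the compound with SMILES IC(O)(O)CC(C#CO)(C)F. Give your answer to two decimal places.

Molecular formula: C6H8FIO3.
M = 6×12.011 + 1×18.998 + 8×1.008 + 1×126.904 + 3×15.999 = 274.03 g/mol.

274.03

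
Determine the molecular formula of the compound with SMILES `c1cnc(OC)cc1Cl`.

C6H6ClNO

Heavy atoms from the SMILES: 6 C, 1 Cl, 1 N, 1 O.
Implicit hydrogens by atom environment:
  3 × C (aromatic): 1 H each → 3
  2 × C (aromatic): no H
  1 × C: 3 H
  1 × Cl: no H
  1 × N (aromatic): no H
  1 × O: no H
  Total hydrogens = 6.
Molecular formula: C6H6ClNO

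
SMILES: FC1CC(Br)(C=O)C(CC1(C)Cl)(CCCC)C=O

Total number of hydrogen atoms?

19

Hydrogens are implicit in SMILES; fill each atom to its normal valence:
  5 × C: 2 H each → 10
  3 × C: 1 H each → 3
  3 × C: no H
  2 × C: 3 H each → 6
  2 × O: no H
  1 × Br: no H
  1 × Cl: no H
  1 × F: no H
  Total hydrogens = 19.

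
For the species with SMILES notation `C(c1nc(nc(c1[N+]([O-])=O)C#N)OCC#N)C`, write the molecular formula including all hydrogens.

C9H7N5O3

Heavy atoms from the SMILES: 9 C, 5 N, 3 O.
Implicit hydrogens by atom environment:
  4 × C (aromatic): no H
  2 × C: 2 H each → 4
  2 × C: no H
  2 × N (aromatic): no H
  2 × N: no H
  2 × O: no H
  1 × C: 3 H
  1 × N (charge +1): no H
  1 × O (charge -1): no H
  Total hydrogens = 7.
Molecular formula: C9H7N5O3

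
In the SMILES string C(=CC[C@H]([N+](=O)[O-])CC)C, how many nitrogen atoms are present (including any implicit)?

The symbol for nitrogen appears 1 time in the SMILES.

1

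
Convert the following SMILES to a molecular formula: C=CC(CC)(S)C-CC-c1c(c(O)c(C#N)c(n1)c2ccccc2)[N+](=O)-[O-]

Heavy atoms from the SMILES: 20 C, 3 N, 3 O, 1 S.
Implicit hydrogens by atom environment:
  6 × C (aromatic): no H
  5 × C: 2 H each → 10
  5 × C (aromatic): 1 H each → 5
  2 × C: no H
  1 × C: 3 H
  1 × C: 1 H
  1 × N (aromatic): no H
  1 × N: no H
  1 × N (charge +1): no H
  1 × O: 1 H
  1 × O: no H
  1 × O (charge -1): no H
  1 × S: 1 H
  Total hydrogens = 21.
Molecular formula: C20H21N3O3S

C20H21N3O3S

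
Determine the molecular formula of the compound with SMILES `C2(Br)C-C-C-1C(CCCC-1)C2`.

C10H17Br

Heavy atoms from the SMILES: 1 Br, 10 C.
Implicit hydrogens by atom environment:
  7 × C: 2 H each → 14
  3 × C: 1 H each → 3
  1 × Br: no H
  Total hydrogens = 17.
Molecular formula: C10H17Br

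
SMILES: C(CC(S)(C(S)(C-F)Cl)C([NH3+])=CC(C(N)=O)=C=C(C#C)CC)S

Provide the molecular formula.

Heavy atoms from the SMILES: 15 C, 1 Cl, 1 F, 2 N, 1 O, 3 S.
Implicit hydrogens by atom environment:
  8 × C: no H
  4 × C: 2 H each → 8
  3 × S: 1 H each → 3
  2 × C: 1 H each → 2
  1 × C: 3 H
  1 × Cl: no H
  1 × F: no H
  1 × N (charge +1): 3 H
  1 × N: 2 H
  1 × O: no H
  Total hydrogens = 21.
Net charge +1.
Molecular formula: C15H21ClFN2OS3+

C15H21ClFN2OS3+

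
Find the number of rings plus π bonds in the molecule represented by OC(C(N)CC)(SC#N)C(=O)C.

3

Molecular formula from the SMILES: C7H12N2O2S.
DoU = (2C + 2 + N − H − X)/2 = (2·7 + 2 + 2 − 12 − 0)/2 = 6/2 = 3.
(Structurally: 0 ring(s) + 3 π bond(s) = 3.)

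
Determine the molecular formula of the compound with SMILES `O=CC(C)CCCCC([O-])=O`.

Heavy atoms from the SMILES: 8 C, 3 O.
Implicit hydrogens by atom environment:
  4 × C: 2 H each → 8
  2 × C: 1 H each → 2
  2 × O: no H
  1 × C: 3 H
  1 × C: no H
  1 × O (charge -1): no H
  Total hydrogens = 13.
Net charge -1.
Molecular formula: C8H13O3-

C8H13O3-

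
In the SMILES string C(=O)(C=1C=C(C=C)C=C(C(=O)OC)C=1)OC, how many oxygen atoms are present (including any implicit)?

4

The symbol for oxygen appears 4 times in the SMILES.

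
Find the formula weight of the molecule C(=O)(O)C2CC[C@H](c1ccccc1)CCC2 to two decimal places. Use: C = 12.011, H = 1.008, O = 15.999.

Molecular formula: C14H18O2.
M = 14×12.011 + 18×1.008 + 2×15.999 = 218.30 g/mol.

218.30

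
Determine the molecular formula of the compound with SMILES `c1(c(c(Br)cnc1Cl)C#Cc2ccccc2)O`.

C13H7BrClNO

Heavy atoms from the SMILES: 1 Br, 13 C, 1 Cl, 1 N, 1 O.
Implicit hydrogens by atom environment:
  6 × C (aromatic): 1 H each → 6
  5 × C (aromatic): no H
  2 × C: no H
  1 × Br: no H
  1 × Cl: no H
  1 × N (aromatic): no H
  1 × O: 1 H
  Total hydrogens = 7.
Molecular formula: C13H7BrClNO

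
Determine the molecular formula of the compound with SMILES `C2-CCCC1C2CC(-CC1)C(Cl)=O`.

C11H17ClO

Heavy atoms from the SMILES: 11 C, 1 Cl, 1 O.
Implicit hydrogens by atom environment:
  7 × C: 2 H each → 14
  3 × C: 1 H each → 3
  1 × C: no H
  1 × Cl: no H
  1 × O: no H
  Total hydrogens = 17.
Molecular formula: C11H17ClO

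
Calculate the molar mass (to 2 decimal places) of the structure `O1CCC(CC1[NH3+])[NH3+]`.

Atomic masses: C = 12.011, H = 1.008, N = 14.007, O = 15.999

118.18

Molecular formula: [C5H14N2O]2+.
M = 5×12.011 + 14×1.008 + 2×14.007 + 1×15.999 = 118.18 g/mol.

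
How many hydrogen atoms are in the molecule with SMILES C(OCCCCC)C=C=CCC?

Hydrogens are implicit in SMILES; fill each atom to its normal valence:
  6 × C: 2 H each → 12
  2 × C: 3 H each → 6
  2 × C: 1 H each → 2
  1 × C: no H
  1 × O: no H
  Total hydrogens = 20.

20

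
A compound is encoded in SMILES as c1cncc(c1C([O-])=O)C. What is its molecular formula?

Heavy atoms from the SMILES: 7 C, 1 N, 2 O.
Implicit hydrogens by atom environment:
  3 × C (aromatic): 1 H each → 3
  2 × C (aromatic): no H
  1 × C: 3 H
  1 × C: no H
  1 × N (aromatic): no H
  1 × O: no H
  1 × O (charge -1): no H
  Total hydrogens = 6.
Net charge -1.
Molecular formula: C7H6NO2-

C7H6NO2-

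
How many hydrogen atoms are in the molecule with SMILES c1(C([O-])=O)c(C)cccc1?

7

Hydrogens are implicit in SMILES; fill each atom to its normal valence:
  4 × C (aromatic): 1 H each → 4
  2 × C (aromatic): no H
  1 × C: 3 H
  1 × C: no H
  1 × O: no H
  1 × O (charge -1): no H
  Total hydrogens = 7.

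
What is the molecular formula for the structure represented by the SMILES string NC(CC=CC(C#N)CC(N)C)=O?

C9H15N3O

Heavy atoms from the SMILES: 9 C, 3 N, 1 O.
Implicit hydrogens by atom environment:
  4 × C: 1 H each → 4
  2 × C: 2 H each → 4
  2 × C: no H
  2 × N: 2 H each → 4
  1 × C: 3 H
  1 × N: no H
  1 × O: no H
  Total hydrogens = 15.
Molecular formula: C9H15N3O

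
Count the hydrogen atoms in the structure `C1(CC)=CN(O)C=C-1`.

9

Hydrogens are implicit in SMILES; fill each atom to its normal valence:
  3 × C (aromatic): 1 H each → 3
  1 × C: 3 H
  1 × C: 2 H
  1 × C (aromatic): no H
  1 × N (aromatic): no H
  1 × O: 1 H
  Total hydrogens = 9.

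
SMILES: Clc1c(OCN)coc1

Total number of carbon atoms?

5

The symbol for carbon appears 5 times in the SMILES. Lowercase c denotes aromatic carbon and counts toward C.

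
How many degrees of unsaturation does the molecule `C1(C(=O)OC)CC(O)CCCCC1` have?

2

Molecular formula from the SMILES: C10H18O3.
DoU = (2C + 2 + N − H − X)/2 = (2·10 + 2 + 0 − 18 − 0)/2 = 4/2 = 2.
(Structurally: 1 ring(s) + 1 π bond(s) = 2.)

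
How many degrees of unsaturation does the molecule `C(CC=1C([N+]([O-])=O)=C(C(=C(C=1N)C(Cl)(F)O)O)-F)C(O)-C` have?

Molecular formula from the SMILES: C11H13ClF2N2O5.
DoU = (2C + 2 + N − H − X)/2 = (2·11 + 2 + 2 − 13 − 3)/2 = 10/2 = 5.
(Structurally: 1 ring(s) + 4 π bond(s) = 5.)

5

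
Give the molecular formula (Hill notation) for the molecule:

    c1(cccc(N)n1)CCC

C8H12N2

Heavy atoms from the SMILES: 8 C, 2 N.
Implicit hydrogens by atom environment:
  3 × C (aromatic): 1 H each → 3
  2 × C: 2 H each → 4
  2 × C (aromatic): no H
  1 × C: 3 H
  1 × N: 2 H
  1 × N (aromatic): no H
  Total hydrogens = 12.
Molecular formula: C8H12N2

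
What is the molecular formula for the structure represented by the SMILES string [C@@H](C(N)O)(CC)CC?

C6H15NO

Heavy atoms from the SMILES: 6 C, 1 N, 1 O.
Implicit hydrogens by atom environment:
  2 × C: 3 H each → 6
  2 × C: 2 H each → 4
  2 × C: 1 H each → 2
  1 × N: 2 H
  1 × O: 1 H
  Total hydrogens = 15.
Molecular formula: C6H15NO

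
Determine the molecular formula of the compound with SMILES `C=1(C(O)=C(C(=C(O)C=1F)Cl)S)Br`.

C6H3BrClFO2S

Heavy atoms from the SMILES: 1 Br, 6 C, 1 Cl, 1 F, 2 O, 1 S.
Implicit hydrogens by atom environment:
  6 × C (aromatic): no H
  2 × O: 1 H each → 2
  1 × Br: no H
  1 × Cl: no H
  1 × F: no H
  1 × S: 1 H
  Total hydrogens = 3.
Molecular formula: C6H3BrClFO2S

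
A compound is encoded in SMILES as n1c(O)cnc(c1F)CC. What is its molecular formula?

Heavy atoms from the SMILES: 6 C, 1 F, 2 N, 1 O.
Implicit hydrogens by atom environment:
  3 × C (aromatic): no H
  2 × N (aromatic): no H
  1 × C: 3 H
  1 × C: 2 H
  1 × C (aromatic): 1 H
  1 × F: no H
  1 × O: 1 H
  Total hydrogens = 7.
Molecular formula: C6H7FN2O

C6H7FN2O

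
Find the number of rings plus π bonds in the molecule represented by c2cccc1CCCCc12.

Molecular formula from the SMILES: C10H12.
DoU = (2C + 2 + N − H − X)/2 = (2·10 + 2 + 0 − 12 − 0)/2 = 10/2 = 5.
(Structurally: 2 ring(s) + 3 π bond(s) = 5.)

5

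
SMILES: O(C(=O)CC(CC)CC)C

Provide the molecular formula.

C8H16O2

Heavy atoms from the SMILES: 8 C, 2 O.
Implicit hydrogens by atom environment:
  3 × C: 3 H each → 9
  3 × C: 2 H each → 6
  2 × O: no H
  1 × C: 1 H
  1 × C: no H
  Total hydrogens = 16.
Molecular formula: C8H16O2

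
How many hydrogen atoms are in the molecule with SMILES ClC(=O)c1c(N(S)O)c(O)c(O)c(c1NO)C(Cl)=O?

6

Hydrogens are implicit in SMILES; fill each atom to its normal valence:
  6 × C (aromatic): no H
  4 × O: 1 H each → 4
  2 × C: no H
  2 × Cl: no H
  2 × O: no H
  1 × N: 1 H
  1 × N: no H
  1 × S: 1 H
  Total hydrogens = 6.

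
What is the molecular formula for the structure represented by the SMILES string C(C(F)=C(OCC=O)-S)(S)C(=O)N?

C6H8FNO3S2

Heavy atoms from the SMILES: 6 C, 1 F, 1 N, 3 O, 2 S.
Implicit hydrogens by atom environment:
  3 × C: no H
  3 × O: no H
  2 × C: 1 H each → 2
  2 × S: 1 H each → 2
  1 × C: 2 H
  1 × F: no H
  1 × N: 2 H
  Total hydrogens = 8.
Molecular formula: C6H8FNO3S2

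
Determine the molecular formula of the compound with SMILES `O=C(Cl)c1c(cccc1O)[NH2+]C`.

C8H9ClNO2+

Heavy atoms from the SMILES: 8 C, 1 Cl, 1 N, 2 O.
Implicit hydrogens by atom environment:
  3 × C (aromatic): 1 H each → 3
  3 × C (aromatic): no H
  1 × C: 3 H
  1 × C: no H
  1 × Cl: no H
  1 × N (charge +1): 2 H
  1 × O: 1 H
  1 × O: no H
  Total hydrogens = 9.
Net charge +1.
Molecular formula: C8H9ClNO2+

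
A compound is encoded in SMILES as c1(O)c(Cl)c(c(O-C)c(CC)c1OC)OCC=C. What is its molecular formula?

C13H17ClO4

Heavy atoms from the SMILES: 13 C, 1 Cl, 4 O.
Implicit hydrogens by atom environment:
  6 × C (aromatic): no H
  3 × C: 3 H each → 9
  3 × C: 2 H each → 6
  3 × O: no H
  1 × C: 1 H
  1 × Cl: no H
  1 × O: 1 H
  Total hydrogens = 17.
Molecular formula: C13H17ClO4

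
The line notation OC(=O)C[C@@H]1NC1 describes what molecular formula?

C4H7NO2

Heavy atoms from the SMILES: 4 C, 1 N, 2 O.
Implicit hydrogens by atom environment:
  2 × C: 2 H each → 4
  1 × C: 1 H
  1 × C: no H
  1 × N: 1 H
  1 × O: 1 H
  1 × O: no H
  Total hydrogens = 7.
Molecular formula: C4H7NO2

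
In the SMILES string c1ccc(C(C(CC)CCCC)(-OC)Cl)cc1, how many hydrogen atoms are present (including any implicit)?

Hydrogens are implicit in SMILES; fill each atom to its normal valence:
  5 × C (aromatic): 1 H each → 5
  4 × C: 2 H each → 8
  3 × C: 3 H each → 9
  1 × C: 1 H
  1 × C: no H
  1 × C (aromatic): no H
  1 × Cl: no H
  1 × O: no H
  Total hydrogens = 23.

23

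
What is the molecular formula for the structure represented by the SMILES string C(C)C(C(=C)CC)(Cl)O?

C7H13ClO

Heavy atoms from the SMILES: 7 C, 1 Cl, 1 O.
Implicit hydrogens by atom environment:
  3 × C: 2 H each → 6
  2 × C: 3 H each → 6
  2 × C: no H
  1 × Cl: no H
  1 × O: 1 H
  Total hydrogens = 13.
Molecular formula: C7H13ClO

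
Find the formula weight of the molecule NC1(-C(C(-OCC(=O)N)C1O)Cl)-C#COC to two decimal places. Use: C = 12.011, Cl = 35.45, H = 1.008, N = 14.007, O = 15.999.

Molecular formula: C9H13ClN2O4.
M = 9×12.011 + 1×35.45 + 13×1.008 + 2×14.007 + 4×15.999 = 248.66 g/mol.

248.66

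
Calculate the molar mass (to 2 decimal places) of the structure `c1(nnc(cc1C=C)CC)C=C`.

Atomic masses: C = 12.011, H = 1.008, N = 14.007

160.22

Molecular formula: C10H12N2.
M = 10×12.011 + 12×1.008 + 2×14.007 = 160.22 g/mol.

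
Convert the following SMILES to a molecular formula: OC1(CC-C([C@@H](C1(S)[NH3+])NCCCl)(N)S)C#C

C10H19ClN3OS2+

Heavy atoms from the SMILES: 10 C, 1 Cl, 3 N, 1 O, 2 S.
Implicit hydrogens by atom environment:
  4 × C: 2 H each → 8
  4 × C: no H
  2 × C: 1 H each → 2
  2 × S: 1 H each → 2
  1 × Cl: no H
  1 × N (charge +1): 3 H
  1 × N: 2 H
  1 × N: 1 H
  1 × O: 1 H
  Total hydrogens = 19.
Net charge +1.
Molecular formula: C10H19ClN3OS2+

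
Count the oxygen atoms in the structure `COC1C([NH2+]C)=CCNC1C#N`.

The symbol for oxygen appears 1 time in the SMILES.

1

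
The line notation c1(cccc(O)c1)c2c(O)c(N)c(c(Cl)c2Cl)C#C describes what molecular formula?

Heavy atoms from the SMILES: 14 C, 2 Cl, 1 N, 2 O.
Implicit hydrogens by atom environment:
  8 × C (aromatic): no H
  4 × C (aromatic): 1 H each → 4
  2 × Cl: no H
  2 × O: 1 H each → 2
  1 × C: 1 H
  1 × C: no H
  1 × N: 2 H
  Total hydrogens = 9.
Molecular formula: C14H9Cl2NO2

C14H9Cl2NO2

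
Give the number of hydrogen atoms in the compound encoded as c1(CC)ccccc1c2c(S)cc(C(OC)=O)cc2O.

Hydrogens are implicit in SMILES; fill each atom to its normal valence:
  6 × C (aromatic): 1 H each → 6
  6 × C (aromatic): no H
  2 × C: 3 H each → 6
  2 × O: no H
  1 × C: 2 H
  1 × C: no H
  1 × O: 1 H
  1 × S: 1 H
  Total hydrogens = 16.

16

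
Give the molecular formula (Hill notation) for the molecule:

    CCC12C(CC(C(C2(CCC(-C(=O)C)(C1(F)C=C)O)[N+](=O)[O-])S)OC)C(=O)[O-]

Heavy atoms from the SMILES: 18 C, 1 F, 1 N, 7 O, 1 S.
Implicit hydrogens by atom environment:
  6 × C: no H
  5 × C: 2 H each → 10
  4 × C: 1 H each → 4
  4 × O: no H
  3 × C: 3 H each → 9
  2 × O (charge -1): no H
  1 × F: no H
  1 × N (charge +1): no H
  1 × O: 1 H
  1 × S: 1 H
  Total hydrogens = 25.
Net charge -1.
Molecular formula: C18H25FNO7S-

C18H25FNO7S-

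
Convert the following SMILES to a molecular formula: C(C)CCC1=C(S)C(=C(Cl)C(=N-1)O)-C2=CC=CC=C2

Heavy atoms from the SMILES: 15 C, 1 Cl, 1 N, 1 O, 1 S.
Implicit hydrogens by atom environment:
  6 × C (aromatic): no H
  5 × C (aromatic): 1 H each → 5
  3 × C: 2 H each → 6
  1 × C: 3 H
  1 × Cl: no H
  1 × N (aromatic): no H
  1 × O: 1 H
  1 × S: 1 H
  Total hydrogens = 16.
Molecular formula: C15H16ClNOS

C15H16ClNOS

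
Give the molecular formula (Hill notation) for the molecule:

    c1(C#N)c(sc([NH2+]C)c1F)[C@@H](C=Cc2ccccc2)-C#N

Heavy atoms from the SMILES: 16 C, 1 F, 3 N, 1 S.
Implicit hydrogens by atom environment:
  5 × C (aromatic): 1 H each → 5
  5 × C (aromatic): no H
  3 × C: 1 H each → 3
  2 × C: no H
  2 × N: no H
  1 × C: 3 H
  1 × F: no H
  1 × N (charge +1): 2 H
  1 × S (aromatic): no H
  Total hydrogens = 13.
Net charge +1.
Molecular formula: C16H13FN3S+

C16H13FN3S+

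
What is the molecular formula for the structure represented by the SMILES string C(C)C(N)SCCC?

Heavy atoms from the SMILES: 6 C, 1 N, 1 S.
Implicit hydrogens by atom environment:
  3 × C: 2 H each → 6
  2 × C: 3 H each → 6
  1 × C: 1 H
  1 × N: 2 H
  1 × S: no H
  Total hydrogens = 15.
Molecular formula: C6H15NS

C6H15NS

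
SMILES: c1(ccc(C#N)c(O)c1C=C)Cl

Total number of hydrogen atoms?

6

Hydrogens are implicit in SMILES; fill each atom to its normal valence:
  4 × C (aromatic): no H
  2 × C (aromatic): 1 H each → 2
  1 × C: 2 H
  1 × C: 1 H
  1 × C: no H
  1 × Cl: no H
  1 × N: no H
  1 × O: 1 H
  Total hydrogens = 6.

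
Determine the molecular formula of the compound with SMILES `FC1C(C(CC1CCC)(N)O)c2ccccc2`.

C14H20FNO

Heavy atoms from the SMILES: 14 C, 1 F, 1 N, 1 O.
Implicit hydrogens by atom environment:
  5 × C (aromatic): 1 H each → 5
  3 × C: 2 H each → 6
  3 × C: 1 H each → 3
  1 × C: 3 H
  1 × C: no H
  1 × C (aromatic): no H
  1 × F: no H
  1 × N: 2 H
  1 × O: 1 H
  Total hydrogens = 20.
Molecular formula: C14H20FNO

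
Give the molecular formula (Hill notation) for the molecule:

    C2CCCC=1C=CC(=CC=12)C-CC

Heavy atoms from the SMILES: 13 C.
Implicit hydrogens by atom environment:
  6 × C: 2 H each → 12
  3 × C (aromatic): 1 H each → 3
  3 × C (aromatic): no H
  1 × C: 3 H
  Total hydrogens = 18.
Molecular formula: C13H18

C13H18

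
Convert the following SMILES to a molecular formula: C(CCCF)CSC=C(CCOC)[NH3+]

Heavy atoms from the SMILES: 10 C, 1 F, 1 N, 1 O, 1 S.
Implicit hydrogens by atom environment:
  7 × C: 2 H each → 14
  1 × C: 3 H
  1 × C: 1 H
  1 × C: no H
  1 × F: no H
  1 × N (charge +1): 3 H
  1 × O: no H
  1 × S: no H
  Total hydrogens = 21.
Net charge +1.
Molecular formula: C10H21FNOS+

C10H21FNOS+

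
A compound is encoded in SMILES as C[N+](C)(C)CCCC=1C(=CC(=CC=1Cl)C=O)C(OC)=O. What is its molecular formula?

Heavy atoms from the SMILES: 15 C, 1 Cl, 1 N, 3 O.
Implicit hydrogens by atom environment:
  4 × C: 3 H each → 12
  4 × C (aromatic): no H
  3 × C: 2 H each → 6
  3 × O: no H
  2 × C (aromatic): 1 H each → 2
  1 × C: 1 H
  1 × C: no H
  1 × Cl: no H
  1 × N (charge +1): no H
  Total hydrogens = 21.
Net charge +1.
Molecular formula: C15H21ClNO3+

C15H21ClNO3+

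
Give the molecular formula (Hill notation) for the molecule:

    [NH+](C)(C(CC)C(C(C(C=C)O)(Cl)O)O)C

Heavy atoms from the SMILES: 10 C, 1 Cl, 1 N, 3 O.
Implicit hydrogens by atom environment:
  4 × C: 1 H each → 4
  3 × C: 3 H each → 9
  3 × O: 1 H each → 3
  2 × C: 2 H each → 4
  1 × C: no H
  1 × Cl: no H
  1 × N (charge +1): 1 H
  Total hydrogens = 21.
Net charge +1.
Molecular formula: C10H21ClNO3+

C10H21ClNO3+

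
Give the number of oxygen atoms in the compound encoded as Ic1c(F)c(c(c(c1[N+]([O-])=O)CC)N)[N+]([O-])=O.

4

The symbol for oxygen appears 4 times in the SMILES.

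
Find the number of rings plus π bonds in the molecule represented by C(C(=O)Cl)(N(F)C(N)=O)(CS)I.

2

Molecular formula from the SMILES: C4H5ClFIN2O2S.
DoU = (2C + 2 + N − H − X)/2 = (2·4 + 2 + 2 − 5 − 3)/2 = 4/2 = 2.
(Structurally: 0 ring(s) + 2 π bond(s) = 2.)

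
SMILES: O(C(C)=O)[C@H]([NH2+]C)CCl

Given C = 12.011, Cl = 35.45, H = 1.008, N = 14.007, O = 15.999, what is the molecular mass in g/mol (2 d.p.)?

Molecular formula: C5H11ClNO2+.
M = 5×12.011 + 1×35.45 + 11×1.008 + 1×14.007 + 2×15.999 = 152.60 g/mol.

152.60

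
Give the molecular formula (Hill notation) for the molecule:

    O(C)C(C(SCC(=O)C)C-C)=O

C8H14O3S

Heavy atoms from the SMILES: 8 C, 3 O, 1 S.
Implicit hydrogens by atom environment:
  3 × C: 3 H each → 9
  3 × O: no H
  2 × C: 2 H each → 4
  2 × C: no H
  1 × C: 1 H
  1 × S: no H
  Total hydrogens = 14.
Molecular formula: C8H14O3S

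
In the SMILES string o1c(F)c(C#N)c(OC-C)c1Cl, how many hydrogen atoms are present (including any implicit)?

Hydrogens are implicit in SMILES; fill each atom to its normal valence:
  4 × C (aromatic): no H
  1 × C: 3 H
  1 × C: 2 H
  1 × C: no H
  1 × Cl: no H
  1 × F: no H
  1 × N: no H
  1 × O (aromatic): no H
  1 × O: no H
  Total hydrogens = 5.

5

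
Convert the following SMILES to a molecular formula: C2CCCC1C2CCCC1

Heavy atoms from the SMILES: 10 C.
Implicit hydrogens by atom environment:
  8 × C: 2 H each → 16
  2 × C: 1 H each → 2
  Total hydrogens = 18.
Molecular formula: C10H18

C10H18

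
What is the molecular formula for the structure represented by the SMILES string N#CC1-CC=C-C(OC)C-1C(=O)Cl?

Heavy atoms from the SMILES: 9 C, 1 Cl, 1 N, 2 O.
Implicit hydrogens by atom environment:
  5 × C: 1 H each → 5
  2 × C: no H
  2 × O: no H
  1 × C: 3 H
  1 × C: 2 H
  1 × Cl: no H
  1 × N: no H
  Total hydrogens = 10.
Molecular formula: C9H10ClNO2

C9H10ClNO2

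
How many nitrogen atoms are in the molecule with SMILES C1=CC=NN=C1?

The symbol for nitrogen appears 2 times in the SMILES.

2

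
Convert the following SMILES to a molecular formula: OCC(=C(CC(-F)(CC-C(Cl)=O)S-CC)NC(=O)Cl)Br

Heavy atoms from the SMILES: 1 Br, 11 C, 2 Cl, 1 F, 1 N, 3 O, 1 S.
Implicit hydrogens by atom environment:
  5 × C: 2 H each → 10
  5 × C: no H
  2 × Cl: no H
  2 × O: no H
  1 × Br: no H
  1 × C: 3 H
  1 × F: no H
  1 × N: 1 H
  1 × O: 1 H
  1 × S: no H
  Total hydrogens = 15.
Molecular formula: C11H15BrCl2FNO3S

C11H15BrCl2FNO3S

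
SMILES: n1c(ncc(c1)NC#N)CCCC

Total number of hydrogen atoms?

12

Hydrogens are implicit in SMILES; fill each atom to its normal valence:
  3 × C: 2 H each → 6
  2 × C (aromatic): 1 H each → 2
  2 × C (aromatic): no H
  2 × N (aromatic): no H
  1 × C: 3 H
  1 × C: no H
  1 × N: 1 H
  1 × N: no H
  Total hydrogens = 12.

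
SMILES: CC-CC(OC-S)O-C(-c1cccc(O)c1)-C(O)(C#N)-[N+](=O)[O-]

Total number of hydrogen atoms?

18

Hydrogens are implicit in SMILES; fill each atom to its normal valence:
  4 × C (aromatic): 1 H each → 4
  3 × C: 2 H each → 6
  3 × O: no H
  2 × C: 1 H each → 2
  2 × C: no H
  2 × C (aromatic): no H
  2 × O: 1 H each → 2
  1 × C: 3 H
  1 × N (charge +1): no H
  1 × N: no H
  1 × O (charge -1): no H
  1 × S: 1 H
  Total hydrogens = 18.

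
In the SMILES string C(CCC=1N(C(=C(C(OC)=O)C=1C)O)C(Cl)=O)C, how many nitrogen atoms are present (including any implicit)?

1

The symbol for nitrogen appears 1 time in the SMILES.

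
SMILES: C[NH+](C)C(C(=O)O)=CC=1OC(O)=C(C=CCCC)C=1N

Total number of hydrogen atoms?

Hydrogens are implicit in SMILES; fill each atom to its normal valence:
  4 × C (aromatic): no H
  3 × C: 3 H each → 9
  3 × C: 1 H each → 3
  2 × C: 2 H each → 4
  2 × C: no H
  2 × O: 1 H each → 2
  1 × N: 2 H
  1 × N (charge +1): 1 H
  1 × O (aromatic): no H
  1 × O: no H
  Total hydrogens = 21.

21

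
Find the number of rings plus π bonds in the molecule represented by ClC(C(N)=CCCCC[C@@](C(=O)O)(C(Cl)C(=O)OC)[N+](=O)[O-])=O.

5

Molecular formula from the SMILES: C12H16Cl2N2O7.
DoU = (2C + 2 + N − H − X)/2 = (2·12 + 2 + 2 − 16 − 2)/2 = 10/2 = 5.
(Structurally: 0 ring(s) + 5 π bond(s) = 5.)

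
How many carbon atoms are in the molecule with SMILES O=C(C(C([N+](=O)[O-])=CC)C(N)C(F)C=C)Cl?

The symbol for carbon appears 9 times in the SMILES. (Cl is a single chlorine, not C + l.)

9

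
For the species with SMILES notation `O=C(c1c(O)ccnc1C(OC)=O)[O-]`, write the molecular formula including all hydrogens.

C8H6NO5-

Heavy atoms from the SMILES: 8 C, 1 N, 5 O.
Implicit hydrogens by atom environment:
  3 × C (aromatic): no H
  3 × O: no H
  2 × C (aromatic): 1 H each → 2
  2 × C: no H
  1 × C: 3 H
  1 × N (aromatic): no H
  1 × O: 1 H
  1 × O (charge -1): no H
  Total hydrogens = 6.
Net charge -1.
Molecular formula: C8H6NO5-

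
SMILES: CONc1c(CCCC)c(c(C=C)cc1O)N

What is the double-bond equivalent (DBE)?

5

Molecular formula from the SMILES: C13H20N2O2.
DoU = (2C + 2 + N − H − X)/2 = (2·13 + 2 + 2 − 20 − 0)/2 = 10/2 = 5.
(Structurally: 1 ring(s) + 4 π bond(s) = 5.)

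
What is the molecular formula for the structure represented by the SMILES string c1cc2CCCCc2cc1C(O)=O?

C11H12O2

Heavy atoms from the SMILES: 11 C, 2 O.
Implicit hydrogens by atom environment:
  4 × C: 2 H each → 8
  3 × C (aromatic): 1 H each → 3
  3 × C (aromatic): no H
  1 × C: no H
  1 × O: 1 H
  1 × O: no H
  Total hydrogens = 12.
Molecular formula: C11H12O2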